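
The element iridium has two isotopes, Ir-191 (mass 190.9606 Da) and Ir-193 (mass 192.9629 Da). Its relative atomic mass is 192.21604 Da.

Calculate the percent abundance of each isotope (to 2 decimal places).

Ir-191: 37.30%, Ir-193: 62.70%

Writing the weighted mean with unknown fraction x of Ir-191:
190.9606·x + 192.9629·(1 − x) = 192.21604
(190.9606 − 192.9629)·x = 192.21604 − 192.9629
x = -0.74686 / -2.0023 = 0.37300 → 37.30% Ir-191, 62.70% Ir-193.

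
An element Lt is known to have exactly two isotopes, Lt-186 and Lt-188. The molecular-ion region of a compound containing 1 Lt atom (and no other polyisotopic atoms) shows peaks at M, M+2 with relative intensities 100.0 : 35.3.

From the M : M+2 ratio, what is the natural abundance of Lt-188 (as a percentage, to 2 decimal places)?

Write p for the Lt-186 fraction. I(M+2)/I(M) = [C(1,1)·p^0·(1−p)] / p^1 = 1·(1−p)/p = 35.3/100.0 = 0.3530
(1−p)/p = 0.3530/1 = 0.3530  ⇒  p = 1/(1 + 0.3530) = 0.7391
Lt-186: 73.91%, Lt-188: 26.09%.

26.09%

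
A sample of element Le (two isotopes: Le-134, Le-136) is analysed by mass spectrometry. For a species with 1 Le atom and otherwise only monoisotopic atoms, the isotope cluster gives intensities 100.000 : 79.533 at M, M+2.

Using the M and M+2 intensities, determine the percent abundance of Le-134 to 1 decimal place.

Let p = fractional abundance of Le-134. I(M+2)/I(M) = [C(1,1)·p^0·(1−p)] / p^1 = 1·(1−p)/p = 79.533/100.000 = 0.7953
(1−p)/p = 0.7953/1 = 0.7953  ⇒  p = 1/(1 + 0.7953) = 0.5570
Le-134: 55.7%, Le-136: 44.3%.

55.7%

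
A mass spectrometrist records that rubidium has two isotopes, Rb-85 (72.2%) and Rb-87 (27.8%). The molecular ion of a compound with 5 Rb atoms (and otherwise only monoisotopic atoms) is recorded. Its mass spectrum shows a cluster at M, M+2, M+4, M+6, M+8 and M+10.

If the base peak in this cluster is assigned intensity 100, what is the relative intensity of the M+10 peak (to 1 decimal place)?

Binomial terms of (0.722 + 0.278)^5: M 0.1962, M+2 0.3777, M+4 0.2909, M+6 0.1120, M+8 0.0216, M+10 0.0017 → M+2 is the base peak.
P(M+2) = C(5,1) × 0.722^4 × 0.278^1 = 5 × 0.27173701 × 0.2780 = 0.377714 (base)
P(M+10) = C(5,5) × 0.722^0 × 0.278^5 = 1 × 1.0000 × 0.00166044 = 0.001660
Relative intensity = 0.001660 / 0.377714 × 100 = 0.4

0.4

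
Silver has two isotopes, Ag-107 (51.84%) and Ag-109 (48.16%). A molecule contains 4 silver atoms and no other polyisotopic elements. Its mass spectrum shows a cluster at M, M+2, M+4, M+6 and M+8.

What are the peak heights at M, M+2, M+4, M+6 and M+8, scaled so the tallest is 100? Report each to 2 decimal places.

Each Ag atom is independently Ag-107 (p = 0.5184) or Ag-109 (q = 0.4816); the cluster is the binomial expansion (p + q)^4.
P(M) = 0.5184^4 = 0.072220
P(M+2) = 4 × 0.5184^3 × 0.4816^1 = 0.268375
P(M+4) = 6 × 0.5184^2 × 0.4816^2 = 0.373985
P(M+6) = 4 × 0.5184^1 × 0.4816^3 = 0.231624
P(M+8) = 0.4816^4 = 0.053795
The M+4 peak is largest (0.373985); scaling to 100 gives 19.31 : 71.76 : 100.00 : 61.93 : 14.38.

19.31 : 71.76 : 100.00 : 61.93 : 14.38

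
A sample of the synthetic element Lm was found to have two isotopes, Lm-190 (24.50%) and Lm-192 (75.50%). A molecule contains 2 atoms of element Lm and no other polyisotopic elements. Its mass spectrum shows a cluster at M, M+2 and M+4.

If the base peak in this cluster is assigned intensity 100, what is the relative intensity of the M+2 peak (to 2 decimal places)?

Binomial terms of (0.2450 + 0.7550)^2: M 0.0600, M+2 0.3700, M+4 0.5700 → M+4 is the base peak.
P(M+4) = C(2,2) × 0.2450^0 × 0.7550^2 = 1 × 1.0000 × 0.570025 = 0.570025 (base)
P(M+2) = C(2,1) × 0.2450^1 × 0.7550^1 = 2 × 0.2450 × 0.7550 = 0.369950
Relative intensity = 0.369950 / 0.570025 × 100 = 64.90

64.90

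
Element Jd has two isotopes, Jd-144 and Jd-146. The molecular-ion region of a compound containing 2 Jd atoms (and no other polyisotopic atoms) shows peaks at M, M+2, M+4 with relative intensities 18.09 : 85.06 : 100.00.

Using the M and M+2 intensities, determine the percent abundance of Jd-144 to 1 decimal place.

If p is the fraction of Jd that is Jd-144, then I(M+2)/I(M) = [C(2,1)·p^1·(1−p)] / p^2 = 2·(1−p)/p = 85.06/18.09 = 4.7020
(1−p)/p = 4.7020/2 = 2.3510  ⇒  p = 1/(1 + 2.3510) = 0.2984
Jd-144: 29.8%, Jd-146: 70.2%.

29.8%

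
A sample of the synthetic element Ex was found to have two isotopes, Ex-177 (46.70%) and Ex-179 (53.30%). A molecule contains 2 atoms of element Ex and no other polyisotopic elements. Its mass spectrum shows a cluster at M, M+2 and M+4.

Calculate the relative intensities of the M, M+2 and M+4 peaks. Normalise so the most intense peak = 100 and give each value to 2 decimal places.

The 2 Ex atoms are independent, so intensities follow the terms of (0.4670 + 0.5330)^2.
P(M) = 0.4670^2 = 0.218089
P(M+2) = 2 × 0.4670^1 × 0.5330^1 = 0.497822
P(M+4) = 0.5330^2 = 0.284089
The M+2 peak is largest (0.497822); scaling to 100 gives 43.81 : 100.00 : 57.07.

43.81 : 100.00 : 57.07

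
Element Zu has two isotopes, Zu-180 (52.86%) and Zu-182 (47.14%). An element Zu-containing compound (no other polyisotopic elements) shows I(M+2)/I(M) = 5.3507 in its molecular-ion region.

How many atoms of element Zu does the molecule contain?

The M+2/M ratio from n Zu atoms is n · q/p = n · 0.4714/0.5286.
n = 5.3507 × 0.5286/0.4714 = 6.00 ≈ 6

6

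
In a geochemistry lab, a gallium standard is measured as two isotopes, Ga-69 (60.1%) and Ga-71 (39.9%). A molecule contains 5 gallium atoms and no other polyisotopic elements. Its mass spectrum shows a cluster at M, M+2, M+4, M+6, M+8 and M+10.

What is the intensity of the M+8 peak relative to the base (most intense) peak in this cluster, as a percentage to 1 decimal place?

Term probabilities: M 0.0784, M+2 0.2603, M+4 0.3456, M+6 0.2294, M+8 0.0762, M+10 0.0101. Base peak = M+4.
P(M+4) = C(5,2) × 0.601^3 × 0.399^2 = 10 × 0.2170818 × 0.159201 = 0.345596 (base)
P(M+8) = C(5,4) × 0.601^1 × 0.399^4 = 5 × 0.6010 × 0.02534496 = 0.076162
Relative intensity = 0.076162 / 0.345596 × 100 = 22.0

22.0%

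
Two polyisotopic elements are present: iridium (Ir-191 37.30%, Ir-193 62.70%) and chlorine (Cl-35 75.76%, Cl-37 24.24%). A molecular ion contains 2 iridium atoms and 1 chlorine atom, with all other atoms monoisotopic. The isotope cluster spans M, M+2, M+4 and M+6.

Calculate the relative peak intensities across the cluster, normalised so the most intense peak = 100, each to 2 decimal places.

25.63 : 94.38 : 100.00 : 23.17

Iridium pattern (n=2): 0.139129 : 0.467742 : 0.393129
Chlorine pattern (n=1): 0.7576 : 0.2424
Convolve the two distributions (both contribute in 2-u steps):
  M: 0.139129×0.7576 = 0.105404
  M+2: 0.139129×0.2424 + 0.467742×0.7576 = 0.388086
  M+4: 0.467742×0.2424 + 0.393129×0.7576 = 0.411215
  M+6: 0.393129×0.2424 = 0.095294
Scale to base peak (0.411215) = 100: 25.63 : 94.38 : 100.00 : 23.17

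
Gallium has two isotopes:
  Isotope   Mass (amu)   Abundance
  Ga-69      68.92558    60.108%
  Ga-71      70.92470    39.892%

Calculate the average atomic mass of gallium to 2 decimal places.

The abundance-weighted mean is 0.60108 × 68.92558 + 0.39892 × 70.92470
= 41.429788 + 28.293281 = 69.723069 amu

69.72 amu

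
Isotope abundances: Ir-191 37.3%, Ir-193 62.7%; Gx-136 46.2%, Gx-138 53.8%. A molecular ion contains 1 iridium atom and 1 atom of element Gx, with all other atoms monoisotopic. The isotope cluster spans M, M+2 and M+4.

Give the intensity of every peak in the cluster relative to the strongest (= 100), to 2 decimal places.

Iridium pattern (n=1): 0.3730 : 0.6270
Element Gx pattern (n=1): 0.4620 : 0.5380
Convolve the two distributions (both contribute in 2-u steps):
  M: 0.3730×0.4620 = 0.172326
  M+2: 0.3730×0.5380 + 0.6270×0.4620 = 0.490348
  M+4: 0.6270×0.5380 = 0.337326
Scale to base peak (0.490348) = 100: 35.14 : 100.00 : 68.79

35.14 : 100.00 : 68.79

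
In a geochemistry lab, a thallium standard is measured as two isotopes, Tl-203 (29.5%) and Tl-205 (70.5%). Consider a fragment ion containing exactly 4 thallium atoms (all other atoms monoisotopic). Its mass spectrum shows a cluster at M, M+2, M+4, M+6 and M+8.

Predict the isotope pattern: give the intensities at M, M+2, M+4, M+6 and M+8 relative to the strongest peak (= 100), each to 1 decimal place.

Each Tl atom is independently Tl-203 (p = 0.295) or Tl-205 (q = 0.705); the cluster is the binomial expansion (p + q)^4.
P(M) = 0.295^4 = 0.007573
P(M+2) = 4 × 0.295^3 × 0.705^1 = 0.072396
P(M+4) = 6 × 0.295^2 × 0.705^2 = 0.259522
P(M+6) = 4 × 0.295^1 × 0.705^3 = 0.413475
P(M+8) = 0.705^4 = 0.247034
The M+6 peak is largest (0.413475); scaling to 100 gives 1.8 : 17.5 : 62.8 : 100.0 : 59.7.

1.8 : 17.5 : 62.8 : 100.0 : 59.7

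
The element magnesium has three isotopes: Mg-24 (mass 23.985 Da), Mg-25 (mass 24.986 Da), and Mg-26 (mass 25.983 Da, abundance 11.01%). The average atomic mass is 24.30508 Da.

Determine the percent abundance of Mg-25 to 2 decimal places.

10.00%

The remaining 88.99% is split between Mg-24 (fraction x) and Mg-25 (fraction 0.8899 − x).
Substituting: 23.985x + 24.986(0.8899 − x) = 21.4443517
(23.985 − 24.986)x = -0.7906897  ⇒  x = 0.78990, y = 0.10000
Mg-24: 78.99%, Mg-25: 10.00%.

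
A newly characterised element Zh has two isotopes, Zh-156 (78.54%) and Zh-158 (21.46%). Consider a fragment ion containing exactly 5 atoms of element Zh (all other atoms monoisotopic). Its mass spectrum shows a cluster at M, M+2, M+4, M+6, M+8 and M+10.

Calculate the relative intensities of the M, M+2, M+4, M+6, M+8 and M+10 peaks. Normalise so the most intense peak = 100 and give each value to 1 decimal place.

73.2 : 100.0 : 54.6 : 14.9 : 2.0 : 0.1

Expanding (0.7854 + 0.2146)^5:
P(M) = 0.7854^5 = 0.298851
P(M+2) = 5 × 0.7854^4 × 0.2146^1 = 0.408285
P(M+4) = 10 × 0.7854^3 × 0.2146^2 = 0.223117
P(M+6) = 10 × 0.7854^2 × 0.2146^3 = 0.060964
P(M+8) = 5 × 0.7854^1 × 0.2146^4 = 0.008329
P(M+10) = 0.2146^5 = 0.000455
The M+2 peak is largest (0.408285); scaling to 100 gives 73.2 : 100.0 : 54.6 : 14.9 : 2.0 : 0.1.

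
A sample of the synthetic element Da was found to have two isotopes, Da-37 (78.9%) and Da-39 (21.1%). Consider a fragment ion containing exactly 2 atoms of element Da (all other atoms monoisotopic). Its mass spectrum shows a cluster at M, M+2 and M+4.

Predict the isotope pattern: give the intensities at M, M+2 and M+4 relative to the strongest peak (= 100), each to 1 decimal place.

Each Da atom is independently Da-37 (p = 0.789) or Da-39 (q = 0.211); the cluster is the binomial expansion (p + q)^2.
P(M) = 0.789^2 = 0.622521
P(M+2) = 2 × 0.789^1 × 0.211^1 = 0.332958
P(M+4) = 0.211^2 = 0.044521
The M peak is largest (0.622521); scaling to 100 gives 100.0 : 53.5 : 7.2.

100.0 : 53.5 : 7.2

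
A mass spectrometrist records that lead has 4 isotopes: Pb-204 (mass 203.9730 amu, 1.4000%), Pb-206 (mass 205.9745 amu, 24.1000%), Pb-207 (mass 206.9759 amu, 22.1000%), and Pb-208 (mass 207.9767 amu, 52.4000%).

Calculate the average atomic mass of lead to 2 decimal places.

207.22 amu

The abundance-weighted mean is 0.014000 × 203.9730 + 0.241000 × 205.9745 + 0.221000 × 206.9759 + 0.524000 × 207.9767
= 2.85562 + 49.63985 + 45.74167 + 108.97979 = 207.21693 amu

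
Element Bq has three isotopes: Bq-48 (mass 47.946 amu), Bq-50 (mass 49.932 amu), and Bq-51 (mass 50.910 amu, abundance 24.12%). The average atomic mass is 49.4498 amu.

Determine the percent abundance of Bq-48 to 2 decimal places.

36.16%

The remaining 75.88% is split between Bq-48 (fraction x) and Bq-50 (fraction 0.7588 − x).
Substituting: 47.946x + 49.932(0.7588 − x) = 37.170308
(47.946 − 49.932)x = -0.7180936  ⇒  x = 0.36158, y = 0.39722
Bq-48: 36.16%, Bq-50: 39.72%.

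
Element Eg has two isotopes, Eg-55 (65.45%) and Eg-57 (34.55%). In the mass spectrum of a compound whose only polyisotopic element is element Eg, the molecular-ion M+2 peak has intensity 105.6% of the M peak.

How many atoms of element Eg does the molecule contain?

With n Eg atoms, P(M+2)/P(M) = C(n,1)·p^(n−1)q / p^n = n·q/p = n · 0.3455/0.6545.
n = 1.056 × 0.6545/0.3455 = 2.00 ≈ 2

2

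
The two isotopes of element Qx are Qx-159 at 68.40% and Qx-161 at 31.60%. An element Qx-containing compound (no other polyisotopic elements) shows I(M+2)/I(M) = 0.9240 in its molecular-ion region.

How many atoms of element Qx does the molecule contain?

The M+2/M ratio from n Qx atoms is n · q/p = n · 0.3160/0.6840.
n = 0.9240 × 0.6840/0.3160 = 2.00 ≈ 2

2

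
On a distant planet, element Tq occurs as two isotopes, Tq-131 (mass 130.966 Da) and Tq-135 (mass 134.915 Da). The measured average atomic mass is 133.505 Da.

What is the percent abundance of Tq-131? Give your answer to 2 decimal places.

With x = fraction of Tq-131 (so Tq-135 is 1 − x):
130.966·x + 134.915·(1 − x) = 133.505
(130.966 − 134.915)·x = 133.505 − 134.915
x = -1.410 / -3.949 = 0.35705 → 35.71% Tq-131, 64.29% Tq-135.

35.71%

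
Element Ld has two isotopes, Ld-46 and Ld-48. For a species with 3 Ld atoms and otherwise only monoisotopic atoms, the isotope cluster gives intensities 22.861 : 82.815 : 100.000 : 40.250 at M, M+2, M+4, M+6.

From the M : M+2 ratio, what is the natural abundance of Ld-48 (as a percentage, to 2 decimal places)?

54.70%

Write p for the Ld-46 fraction. I(M+2)/I(M) = [C(3,1)·p^2·(1−p)] / p^3 = 3·(1−p)/p = 82.815/22.861 = 3.6225
(1−p)/p = 3.6225/3 = 1.2075  ⇒  p = 1/(1 + 1.2075) = 0.4530
Ld-46: 45.30%, Ld-48: 54.70%.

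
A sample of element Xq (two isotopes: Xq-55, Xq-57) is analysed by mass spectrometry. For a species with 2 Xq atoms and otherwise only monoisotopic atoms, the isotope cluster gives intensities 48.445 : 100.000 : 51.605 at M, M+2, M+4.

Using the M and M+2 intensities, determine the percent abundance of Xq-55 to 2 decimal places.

If p is the fraction of Xq that is Xq-55, then I(M+2)/I(M) = [C(2,1)·p^1·(1−p)] / p^2 = 2·(1−p)/p = 100.000/48.445 = 2.0642
(1−p)/p = 2.0642/2 = 1.0321  ⇒  p = 1/(1 + 1.0321) = 0.4921
Xq-55: 49.21%, Xq-57: 50.79%.

49.21%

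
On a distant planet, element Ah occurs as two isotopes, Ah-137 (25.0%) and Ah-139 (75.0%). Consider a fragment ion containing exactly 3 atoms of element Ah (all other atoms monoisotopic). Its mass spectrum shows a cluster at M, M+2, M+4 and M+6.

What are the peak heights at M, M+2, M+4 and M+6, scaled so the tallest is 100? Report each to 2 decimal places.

3.70 : 33.33 : 100.00 : 100.00

Expanding (0.250 + 0.750)^3:
P(M) = 0.250^3 = 0.015625
P(M+2) = 3 × 0.250^2 × 0.750^1 = 0.140625
P(M+4) = 3 × 0.250^1 × 0.750^2 = 0.421875
P(M+6) = 0.750^3 = 0.421875
The M+4 peak is largest (0.421875); scaling to 100 gives 3.70 : 33.33 : 100.00 : 100.00.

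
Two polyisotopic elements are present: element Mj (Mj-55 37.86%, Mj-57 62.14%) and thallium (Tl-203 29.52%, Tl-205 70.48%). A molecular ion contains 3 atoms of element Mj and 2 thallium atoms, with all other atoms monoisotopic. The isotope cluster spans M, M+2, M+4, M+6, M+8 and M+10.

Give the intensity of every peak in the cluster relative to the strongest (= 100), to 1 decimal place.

1.4 : 13.6 : 52.5 : 100.0 : 94.5 : 35.5

Element Mj pattern (n=3): 0.05426775 : 0.26721063 : 0.43857549 : 0.23994613
Thallium pattern (n=2): 0.08714304 : 0.41611392 : 0.49674304
Convolve the two distributions (both contribute in 2-u steps):
  M: 0.05426775×0.08714304 = 0.004729
  M+2: 0.05426775×0.41611392 + 0.26721063×0.08714304 = 0.045867
  M+4: 0.05426775×0.49674304 + 0.26721063×0.41611392 + 0.43857549×0.08714304 = 0.176366
  M+6: 0.26721063×0.49674304 + 0.43857549×0.41611392 + 0.23994613×0.08714304 = 0.336142
  M+8: 0.43857549×0.49674304 + 0.23994613×0.41611392 = 0.317704
  M+10: 0.23994613×0.49674304 = 0.119192
Scale to base peak (0.336142) = 100: 1.4 : 13.6 : 52.5 : 100.0 : 94.5 : 35.5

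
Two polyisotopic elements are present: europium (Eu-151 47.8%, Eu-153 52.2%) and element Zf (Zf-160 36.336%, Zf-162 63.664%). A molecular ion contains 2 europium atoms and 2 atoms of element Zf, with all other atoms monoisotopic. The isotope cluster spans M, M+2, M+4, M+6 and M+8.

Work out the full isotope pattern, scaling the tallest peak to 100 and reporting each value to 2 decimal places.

8.39 : 47.74 : 100.00 : 91.34 : 30.72

Europium pattern (n=2): 0.228484 : 0.499032 : 0.272484
Element Zf pattern (n=2): 0.13203049 : 0.46265902 : 0.40531049
Convolve the two distributions (both contribute in 2-u steps):
  M: 0.228484×0.13203049 = 0.030167
  M+2: 0.228484×0.46265902 + 0.499032×0.13203049 = 0.171598
  M+4: 0.228484×0.40531049 + 0.499032×0.46265902 + 0.272484×0.13203049 = 0.359465
  M+6: 0.499032×0.40531049 + 0.272484×0.46265902 = 0.328330
  M+8: 0.272484×0.40531049 = 0.110441
Scale to base peak (0.359465) = 100: 8.39 : 47.74 : 100.00 : 91.34 : 30.72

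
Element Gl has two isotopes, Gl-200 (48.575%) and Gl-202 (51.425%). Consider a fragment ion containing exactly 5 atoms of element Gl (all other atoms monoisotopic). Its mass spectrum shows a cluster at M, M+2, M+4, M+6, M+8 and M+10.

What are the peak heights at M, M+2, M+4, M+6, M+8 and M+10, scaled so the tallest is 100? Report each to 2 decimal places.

8.43 : 44.61 : 94.46 : 100.00 : 52.93 : 11.21

Each Gl atom is independently Gl-200 (p = 0.48575) or Gl-202 (q = 0.51425); the cluster is the binomial expansion (p + q)^5.
P(M) = 0.48575^5 = 0.027044
P(M+2) = 5 × 0.48575^4 × 0.51425^1 = 0.143151
P(M+4) = 10 × 0.48575^3 × 0.51425^2 = 0.303101
P(M+6) = 10 × 0.48575^2 × 0.51425^3 = 0.320884
P(M+8) = 5 × 0.48575^1 × 0.51425^4 = 0.169856
P(M+10) = 0.51425^5 = 0.035964
The M+6 peak is largest (0.320884); scaling to 100 gives 8.43 : 44.61 : 94.46 : 100.00 : 52.93 : 11.21.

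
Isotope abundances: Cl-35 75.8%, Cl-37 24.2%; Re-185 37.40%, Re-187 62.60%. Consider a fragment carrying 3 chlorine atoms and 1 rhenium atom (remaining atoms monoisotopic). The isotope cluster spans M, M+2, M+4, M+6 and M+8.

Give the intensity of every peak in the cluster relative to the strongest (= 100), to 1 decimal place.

38.0 : 100.0 : 72.5 : 20.7 : 2.1

Chlorine pattern (n=3): 0.43551951 : 0.41713346 : 0.13317454 : 0.01417249
Rhenium pattern (n=1): 0.3740 : 0.6260
Convolve the two distributions (both contribute in 2-u steps):
  M: 0.43551951×0.3740 = 0.162884
  M+2: 0.43551951×0.6260 + 0.41713346×0.3740 = 0.428643
  M+4: 0.41713346×0.6260 + 0.13317454×0.3740 = 0.310933
  M+6: 0.13317454×0.6260 + 0.01417249×0.3740 = 0.088668
  M+8: 0.01417249×0.6260 = 0.008872
Scale to base peak (0.428643) = 100: 38.0 : 100.0 : 72.5 : 20.7 : 2.1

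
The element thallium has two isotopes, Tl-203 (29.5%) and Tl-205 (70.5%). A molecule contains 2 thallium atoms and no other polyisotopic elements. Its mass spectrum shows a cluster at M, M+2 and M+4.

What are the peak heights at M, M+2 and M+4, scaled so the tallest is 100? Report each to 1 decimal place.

The 2 Tl atoms are independent, so intensities follow the terms of (0.295 + 0.705)^2.
P(M) = 0.295^2 = 0.087025
P(M+2) = 2 × 0.295^1 × 0.705^1 = 0.415950
P(M+4) = 0.705^2 = 0.497025
The M+4 peak is largest (0.497025); scaling to 100 gives 17.5 : 83.7 : 100.0.

17.5 : 83.7 : 100.0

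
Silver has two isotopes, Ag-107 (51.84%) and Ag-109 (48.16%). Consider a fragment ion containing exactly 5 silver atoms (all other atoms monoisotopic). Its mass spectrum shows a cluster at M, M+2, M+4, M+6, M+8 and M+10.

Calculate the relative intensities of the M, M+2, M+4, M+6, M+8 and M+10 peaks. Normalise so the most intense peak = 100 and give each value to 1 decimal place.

Each Ag atom is independently Ag-107 (p = 0.5184) or Ag-109 (q = 0.4816); the cluster is the binomial expansion (p + q)^5.
P(M) = 0.5184^5 = 0.037439
P(M+2) = 5 × 0.5184^4 × 0.4816^1 = 0.173907
P(M+4) = 10 × 0.5184^3 × 0.4816^2 = 0.323123
P(M+6) = 10 × 0.5184^2 × 0.4816^3 = 0.300185
P(M+8) = 5 × 0.5184^1 × 0.4816^4 = 0.139438
P(M+10) = 0.4816^5 = 0.025908
The M+4 peak is largest (0.323123); scaling to 100 gives 11.6 : 53.8 : 100.0 : 92.9 : 43.2 : 8.0.

11.6 : 53.8 : 100.0 : 92.9 : 43.2 : 8.0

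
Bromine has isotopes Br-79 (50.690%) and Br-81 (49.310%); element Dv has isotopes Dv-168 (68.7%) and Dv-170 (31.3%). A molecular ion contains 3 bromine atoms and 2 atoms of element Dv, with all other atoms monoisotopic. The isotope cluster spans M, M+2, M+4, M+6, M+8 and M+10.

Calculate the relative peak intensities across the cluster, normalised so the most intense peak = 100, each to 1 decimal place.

Bromine pattern (n=3): 0.13024674 : 0.3801026 : 0.36975457 : 0.11989609
Element Dv pattern (n=2): 0.471969 : 0.430062 : 0.097969
Convolve the two distributions (both contribute in 2-u steps):
  M: 0.13024674×0.471969 = 0.061472
  M+2: 0.13024674×0.430062 + 0.3801026×0.471969 = 0.235411
  M+4: 0.13024674×0.097969 + 0.3801026×0.430062 + 0.36975457×0.471969 = 0.350741
  M+6: 0.3801026×0.097969 + 0.36975457×0.430062 + 0.11989609×0.471969 = 0.252843
  M+8: 0.36975457×0.097969 + 0.11989609×0.430062 = 0.087787
  M+10: 0.11989609×0.097969 = 0.011746
Scale to base peak (0.350741) = 100: 17.5 : 67.1 : 100.0 : 72.1 : 25.0 : 3.3

17.5 : 67.1 : 100.0 : 72.1 : 25.0 : 3.3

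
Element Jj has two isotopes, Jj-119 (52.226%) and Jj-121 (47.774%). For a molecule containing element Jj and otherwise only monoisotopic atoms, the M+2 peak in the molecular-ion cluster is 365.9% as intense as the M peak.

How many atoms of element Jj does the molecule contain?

For n independent Jj atoms, I(M+2)/I(M) = n · (abundance Jj-121) / (abundance Jj-119) = n · 0.47774/0.52226.
n = 3.659 × 0.52226/0.47774 = 4.00 ≈ 4

4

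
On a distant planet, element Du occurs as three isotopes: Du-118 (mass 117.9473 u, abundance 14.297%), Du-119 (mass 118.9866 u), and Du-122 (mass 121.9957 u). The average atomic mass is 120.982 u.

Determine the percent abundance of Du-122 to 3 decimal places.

The remaining 85.703% is split between Du-119 (fraction x) and Du-122 (fraction 0.85703 − x).
Substituting: 118.9866x + 121.9957(0.85703 − x) = 104.119074519
(118.9866 − 121.9957)x = -0.434900252  ⇒  x = 0.14453, y = 0.71250
Du-119: 14.453%, Du-122: 71.250%.

71.250%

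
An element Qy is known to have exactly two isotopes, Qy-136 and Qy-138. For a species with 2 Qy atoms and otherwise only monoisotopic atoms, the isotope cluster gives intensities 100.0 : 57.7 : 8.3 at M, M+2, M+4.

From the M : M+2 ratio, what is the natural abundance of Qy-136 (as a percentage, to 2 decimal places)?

Write p for the Qy-136 fraction. I(M+2)/I(M) = [C(2,1)·p^1·(1−p)] / p^2 = 2·(1−p)/p = 57.7/100.0 = 0.5770
(1−p)/p = 0.5770/2 = 0.2885  ⇒  p = 1/(1 + 0.2885) = 0.7761
Qy-136: 77.61%, Qy-138: 22.39%.

77.61%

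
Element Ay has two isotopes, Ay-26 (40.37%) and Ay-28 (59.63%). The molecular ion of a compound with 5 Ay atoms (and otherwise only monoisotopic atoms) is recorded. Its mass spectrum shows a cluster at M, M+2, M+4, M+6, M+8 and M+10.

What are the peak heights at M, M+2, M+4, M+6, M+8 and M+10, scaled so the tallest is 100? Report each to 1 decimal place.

Expanding (0.4037 + 0.5963)^5:
P(M) = 0.4037^5 = 0.010722
P(M+2) = 5 × 0.4037^4 × 0.5963^1 = 0.079190
P(M+4) = 10 × 0.4037^3 × 0.5963^2 = 0.233941
P(M+6) = 10 × 0.4037^2 × 0.5963^3 = 0.345551
P(M+8) = 5 × 0.4037^1 × 0.5963^4 = 0.255204
P(M+10) = 0.5963^5 = 0.075392
The M+6 peak is largest (0.345551); scaling to 100 gives 3.1 : 22.9 : 67.7 : 100.0 : 73.9 : 21.8.

3.1 : 22.9 : 67.7 : 100.0 : 73.9 : 21.8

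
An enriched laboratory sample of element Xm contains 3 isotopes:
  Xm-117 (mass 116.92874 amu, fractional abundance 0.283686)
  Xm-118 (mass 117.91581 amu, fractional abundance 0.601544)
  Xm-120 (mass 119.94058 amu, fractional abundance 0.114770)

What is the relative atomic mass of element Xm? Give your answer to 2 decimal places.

The abundance-weighted mean is 0.283686 × 116.92874 + 0.601544 × 117.91581 + 0.114770 × 119.94058
= 33.171047 + 70.931548 + 13.765580 = 117.868175 amu

117.87 amu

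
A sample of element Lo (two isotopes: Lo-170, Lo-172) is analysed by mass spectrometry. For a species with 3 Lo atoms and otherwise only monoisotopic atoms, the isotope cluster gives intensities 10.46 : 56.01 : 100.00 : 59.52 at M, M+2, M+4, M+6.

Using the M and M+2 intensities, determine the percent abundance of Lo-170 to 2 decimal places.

Write p for the Lo-170 fraction. I(M+2)/I(M) = [C(3,1)·p^2·(1−p)] / p^3 = 3·(1−p)/p = 56.01/10.46 = 5.3547
(1−p)/p = 5.3547/3 = 1.7849  ⇒  p = 1/(1 + 1.7849) = 0.3591
Lo-170: 35.91%, Lo-172: 64.09%.

35.91%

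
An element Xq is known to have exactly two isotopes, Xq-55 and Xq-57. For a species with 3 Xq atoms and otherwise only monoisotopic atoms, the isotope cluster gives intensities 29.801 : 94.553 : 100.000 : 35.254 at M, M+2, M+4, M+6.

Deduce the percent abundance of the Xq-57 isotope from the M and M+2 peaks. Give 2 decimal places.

If p is the fraction of Xq that is Xq-55, then I(M+2)/I(M) = [C(3,1)·p^2·(1−p)] / p^3 = 3·(1−p)/p = 94.553/29.801 = 3.1728
(1−p)/p = 3.1728/3 = 1.0576  ⇒  p = 1/(1 + 1.0576) = 0.4860
Xq-55: 48.60%, Xq-57: 51.40%.

51.40%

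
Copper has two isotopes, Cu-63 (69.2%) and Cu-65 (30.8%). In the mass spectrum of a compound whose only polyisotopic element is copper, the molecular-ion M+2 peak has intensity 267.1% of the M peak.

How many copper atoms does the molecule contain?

The M+2/M ratio from n Cu atoms is n · q/p = n · 0.308/0.692.
n = 2.671 × 0.692/0.308 = 6.00 ≈ 6

6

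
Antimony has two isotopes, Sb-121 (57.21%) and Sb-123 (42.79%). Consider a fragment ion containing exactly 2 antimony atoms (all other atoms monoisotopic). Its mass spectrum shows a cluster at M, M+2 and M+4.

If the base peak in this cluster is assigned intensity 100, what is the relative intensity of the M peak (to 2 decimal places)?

Binomial terms of (0.5721 + 0.4279)^2: M 0.3273, M+2 0.4896, M+4 0.1831 → M+2 is the base peak.
P(M+2) = C(2,1) × 0.5721^1 × 0.4279^1 = 2 × 0.5721 × 0.4279 = 0.489603 (base)
P(M) = C(2,0) × 0.5721^2 × 0.4279^0 = 1 × 0.32729841 × 1.0000 = 0.327298
Relative intensity = 0.327298 / 0.489603 × 100 = 66.85

66.85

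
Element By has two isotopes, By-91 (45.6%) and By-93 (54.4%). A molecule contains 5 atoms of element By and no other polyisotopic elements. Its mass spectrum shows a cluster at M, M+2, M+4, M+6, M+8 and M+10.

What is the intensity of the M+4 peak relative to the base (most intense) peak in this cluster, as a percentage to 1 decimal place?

83.8%

(0.456 + 0.544)^5 gives M 0.0197, M+2 0.1176, M+4 0.2806, M+6 0.3348, M+8 0.1997, M+10 0.0476; the largest is M+6.
P(M+6) = C(5,3) × 0.456^2 × 0.544^3 = 10 × 0.207936 × 0.16098918 = 0.334754 (base)
P(M+4) = C(5,2) × 0.456^3 × 0.544^2 = 10 × 0.09481882 × 0.295936 = 0.280603
Relative intensity = 0.280603 / 0.334754 × 100 = 83.8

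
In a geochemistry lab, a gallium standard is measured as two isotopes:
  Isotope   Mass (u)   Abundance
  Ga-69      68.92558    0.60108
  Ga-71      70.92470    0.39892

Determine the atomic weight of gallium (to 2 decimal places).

69.72 u

The abundance-weighted mean is 0.60108 × 68.92558 + 0.39892 × 70.92470
= 41.429788 + 28.293281 = 69.723069 u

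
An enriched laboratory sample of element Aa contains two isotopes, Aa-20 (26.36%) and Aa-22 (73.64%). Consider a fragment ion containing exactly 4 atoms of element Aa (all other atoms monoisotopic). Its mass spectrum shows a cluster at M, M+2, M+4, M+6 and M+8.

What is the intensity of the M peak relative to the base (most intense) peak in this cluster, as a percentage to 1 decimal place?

Binomial terms of (0.2636 + 0.7364)^4: M 0.0048, M+2 0.0540, M+4 0.2261, M+6 0.4211, M+8 0.2941 → M+6 is the base peak.
P(M+6) = C(4,3) × 0.2636^1 × 0.7364^3 = 4 × 0.2636 × 0.39933864 = 0.421063 (base)
P(M) = C(4,0) × 0.2636^4 × 0.7364^0 = 1 × 0.00482816 × 1.0000 = 0.004828
Relative intensity = 0.004828 / 0.421063 × 100 = 1.1

1.1%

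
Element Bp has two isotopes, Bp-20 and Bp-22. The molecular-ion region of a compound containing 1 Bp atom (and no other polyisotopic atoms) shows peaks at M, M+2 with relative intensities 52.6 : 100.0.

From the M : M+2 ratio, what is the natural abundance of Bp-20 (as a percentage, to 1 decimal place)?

Write p for the Bp-20 fraction. I(M+2)/I(M) = [C(1,1)·p^0·(1−p)] / p^1 = 1·(1−p)/p = 100.0/52.6 = 1.9011
(1−p)/p = 1.9011/1 = 1.9011  ⇒  p = 1/(1 + 1.9011) = 0.3447
Bp-20: 34.5%, Bp-22: 65.5%.

34.5%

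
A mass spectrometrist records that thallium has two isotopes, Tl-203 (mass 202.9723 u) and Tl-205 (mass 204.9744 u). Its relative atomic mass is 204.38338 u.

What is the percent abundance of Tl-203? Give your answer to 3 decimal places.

29.520%

Writing the weighted mean with unknown fraction x of Tl-203:
202.9723·x + 204.9744·(1 − x) = 204.38338
(202.9723 − 204.9744)·x = 204.38338 − 204.9744
x = -0.59102 / -2.0021 = 0.29520 → 29.520% Tl-203, 70.480% Tl-205.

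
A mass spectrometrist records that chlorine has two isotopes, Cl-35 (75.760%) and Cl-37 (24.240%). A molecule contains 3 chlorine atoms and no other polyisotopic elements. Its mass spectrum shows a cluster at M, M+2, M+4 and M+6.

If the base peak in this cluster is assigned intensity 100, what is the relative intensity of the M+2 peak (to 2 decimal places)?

95.99

Term probabilities: M 0.4348, M+2 0.4174, M+4 0.1335, M+6 0.0142. Base peak = M.
P(M) = C(3,0) × 0.75760^3 × 0.24240^0 = 1 × 0.4348304 × 1.0000 = 0.434830 (base)
P(M+2) = C(3,1) × 0.75760^2 × 0.24240^1 = 3 × 0.57395776 × 0.2424 = 0.417382
Relative intensity = 0.417382 / 0.434830 × 100 = 95.99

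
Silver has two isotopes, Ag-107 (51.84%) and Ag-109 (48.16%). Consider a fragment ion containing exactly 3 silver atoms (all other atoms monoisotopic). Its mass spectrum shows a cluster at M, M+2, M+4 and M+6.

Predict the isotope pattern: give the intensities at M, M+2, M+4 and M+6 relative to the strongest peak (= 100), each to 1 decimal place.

Expanding (0.5184 + 0.4816)^3:
P(M) = 0.5184^3 = 0.139314
P(M+2) = 3 × 0.5184^2 × 0.4816^1 = 0.388273
P(M+4) = 3 × 0.5184^1 × 0.4816^2 = 0.360711
P(M+6) = 0.4816^3 = 0.111702
The M+2 peak is largest (0.388273); scaling to 100 gives 35.9 : 100.0 : 92.9 : 28.8.

35.9 : 100.0 : 92.9 : 28.8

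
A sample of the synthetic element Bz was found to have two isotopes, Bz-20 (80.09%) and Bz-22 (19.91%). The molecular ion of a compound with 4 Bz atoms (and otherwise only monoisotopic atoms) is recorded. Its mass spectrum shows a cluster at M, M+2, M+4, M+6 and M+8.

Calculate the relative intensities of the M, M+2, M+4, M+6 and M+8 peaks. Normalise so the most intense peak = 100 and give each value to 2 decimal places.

100.00 : 99.44 : 37.08 : 6.15 : 0.38

Each Bz atom is independently Bz-20 (p = 0.8009) or Bz-22 (q = 0.1991); the cluster is the binomial expansion (p + q)^4.
P(M) = 0.8009^4 = 0.411446
P(M+2) = 4 × 0.8009^3 × 0.1991^1 = 0.409135
P(M+4) = 6 × 0.8009^2 × 0.1991^2 = 0.152563
P(M+6) = 4 × 0.8009^1 × 0.1991^3 = 0.025284
P(M+8) = 0.1991^4 = 0.001571
The M peak is largest (0.411446); scaling to 100 gives 100.00 : 99.44 : 37.08 : 6.15 : 0.38.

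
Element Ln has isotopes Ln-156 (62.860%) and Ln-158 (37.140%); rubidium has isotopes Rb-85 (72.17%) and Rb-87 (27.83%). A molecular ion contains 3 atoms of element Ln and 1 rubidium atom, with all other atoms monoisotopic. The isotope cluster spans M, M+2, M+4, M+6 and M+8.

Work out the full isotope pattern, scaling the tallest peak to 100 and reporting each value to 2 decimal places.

46.34 : 100.00 : 80.20 : 28.27 : 3.69

Element Ln pattern (n=3): 0.24838372 : 0.44026272 : 0.2601234 : 0.05123016
Rubidium pattern (n=1): 0.7217 : 0.2783
Convolve the two distributions (both contribute in 2-u steps):
  M: 0.24838372×0.7217 = 0.179259
  M+2: 0.24838372×0.2783 + 0.44026272×0.7217 = 0.386863
  M+4: 0.44026272×0.2783 + 0.2601234×0.7217 = 0.310256
  M+6: 0.2601234×0.2783 + 0.05123016×0.7217 = 0.109365
  M+8: 0.05123016×0.2783 = 0.014257
Scale to base peak (0.386863) = 100: 46.34 : 100.00 : 80.20 : 28.27 : 3.69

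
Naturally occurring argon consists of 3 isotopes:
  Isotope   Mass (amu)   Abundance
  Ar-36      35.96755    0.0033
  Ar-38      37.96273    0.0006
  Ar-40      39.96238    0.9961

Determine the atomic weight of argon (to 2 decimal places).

Average mass = Σ (abundance × isotope mass) = 0.0033 × 35.96755 + 0.0006 × 37.96273 + 0.9961 × 39.96238
= 0.118693 + 0.022778 + 39.806527 = 39.947998 amu

39.95 amu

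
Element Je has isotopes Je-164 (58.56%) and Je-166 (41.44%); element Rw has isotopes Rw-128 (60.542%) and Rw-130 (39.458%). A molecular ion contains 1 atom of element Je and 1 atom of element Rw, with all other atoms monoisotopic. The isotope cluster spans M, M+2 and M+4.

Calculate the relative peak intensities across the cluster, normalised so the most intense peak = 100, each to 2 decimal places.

73.56 : 100.00 : 33.93

Element Je pattern (n=1): 0.5856 : 0.4144
Element Rw pattern (n=1): 0.60542 : 0.39458
Convolve the two distributions (both contribute in 2-u steps):
  M: 0.5856×0.60542 = 0.354534
  M+2: 0.5856×0.39458 + 0.4144×0.60542 = 0.481952
  M+4: 0.4144×0.39458 = 0.163514
Scale to base peak (0.481952) = 100: 73.56 : 100.00 : 33.93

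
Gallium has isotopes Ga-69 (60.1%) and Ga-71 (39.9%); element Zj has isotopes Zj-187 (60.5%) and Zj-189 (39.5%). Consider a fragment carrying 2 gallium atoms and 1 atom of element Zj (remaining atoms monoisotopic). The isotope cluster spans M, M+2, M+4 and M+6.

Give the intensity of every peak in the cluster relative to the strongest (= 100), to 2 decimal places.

50.49 : 100.00 : 66.02 : 14.53

Gallium pattern (n=2): 0.361201 : 0.479598 : 0.159201
Element Zj pattern (n=1): 0.6050 : 0.3950
Convolve the two distributions (both contribute in 2-u steps):
  M: 0.361201×0.6050 = 0.218527
  M+2: 0.361201×0.3950 + 0.479598×0.6050 = 0.432831
  M+4: 0.479598×0.3950 + 0.159201×0.6050 = 0.285758
  M+6: 0.159201×0.3950 = 0.062884
Scale to base peak (0.432831) = 100: 50.49 : 100.00 : 66.02 : 14.53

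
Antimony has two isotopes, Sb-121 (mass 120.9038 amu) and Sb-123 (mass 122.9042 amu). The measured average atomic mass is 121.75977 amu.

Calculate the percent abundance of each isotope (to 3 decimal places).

Let x be the fractional abundance of Sb-121; then Sb-123 has abundance 1 − x.
120.9038·x + 122.9042·(1 − x) = 121.75977
(120.9038 − 122.9042)·x = 121.75977 − 122.9042
x = -1.14443 / -2.0004 = 0.57210 → 57.210% Sb-121, 42.790% Sb-123.

Sb-121: 57.210%, Sb-123: 42.790%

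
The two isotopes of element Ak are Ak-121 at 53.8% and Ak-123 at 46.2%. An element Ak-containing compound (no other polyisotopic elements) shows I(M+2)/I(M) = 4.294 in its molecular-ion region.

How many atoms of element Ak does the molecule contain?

For n independent Ak atoms, I(M+2)/I(M) = n · (abundance Ak-123) / (abundance Ak-121) = n · 0.462/0.538.
n = 4.294 × 0.538/0.462 = 5.00 ≈ 5

5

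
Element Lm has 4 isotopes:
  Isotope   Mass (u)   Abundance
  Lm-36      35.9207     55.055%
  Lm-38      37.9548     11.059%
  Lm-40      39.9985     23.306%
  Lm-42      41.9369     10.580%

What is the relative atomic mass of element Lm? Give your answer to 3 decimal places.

37.733 u

Average mass = Σ (abundance × isotope mass) = 0.55055 × 35.9207 + 0.11059 × 37.9548 + 0.23306 × 39.9985 + 0.10580 × 41.9369
= 19.77614 + 4.19742 + 9.32205 + 4.43692 = 37.73253 u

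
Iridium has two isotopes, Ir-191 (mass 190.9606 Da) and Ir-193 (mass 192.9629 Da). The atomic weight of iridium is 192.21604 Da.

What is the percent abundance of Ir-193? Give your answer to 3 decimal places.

Let x be the fractional abundance of Ir-191; then Ir-193 has abundance 1 − x.
190.9606·x + 192.9629·(1 − x) = 192.21604
(190.9606 − 192.9629)·x = 192.21604 − 192.9629
x = -0.74686 / -2.0023 = 0.37300 → 37.300% Ir-191, 62.700% Ir-193.

62.700%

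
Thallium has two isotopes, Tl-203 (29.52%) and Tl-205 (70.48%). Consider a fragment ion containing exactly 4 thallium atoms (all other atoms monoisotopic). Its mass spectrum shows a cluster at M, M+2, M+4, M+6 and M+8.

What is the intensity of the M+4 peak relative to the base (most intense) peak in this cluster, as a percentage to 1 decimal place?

62.8%

Term probabilities: M 0.0076, M+2 0.0725, M+4 0.2597, M+6 0.4134, M+8 0.2468. Base peak = M+6.
P(M+6) = C(4,3) × 0.2952^1 × 0.7048^3 = 4 × 0.2952 × 0.35010449 = 0.413403 (base)
P(M+4) = C(4,2) × 0.2952^2 × 0.7048^2 = 6 × 0.08714304 × 0.49674304 = 0.259726
Relative intensity = 0.259726 / 0.413403 × 100 = 62.8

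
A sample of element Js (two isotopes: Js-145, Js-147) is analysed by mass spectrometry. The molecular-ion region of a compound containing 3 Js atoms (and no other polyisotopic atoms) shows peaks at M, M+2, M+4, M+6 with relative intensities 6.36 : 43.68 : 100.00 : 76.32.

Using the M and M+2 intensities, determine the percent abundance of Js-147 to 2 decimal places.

If p is the fraction of Js that is Js-145, then I(M+2)/I(M) = [C(3,1)·p^2·(1−p)] / p^3 = 3·(1−p)/p = 43.68/6.36 = 6.8679
(1−p)/p = 6.8679/3 = 2.2893  ⇒  p = 1/(1 + 2.2893) = 0.3040
Js-145: 30.40%, Js-147: 69.60%.

69.60%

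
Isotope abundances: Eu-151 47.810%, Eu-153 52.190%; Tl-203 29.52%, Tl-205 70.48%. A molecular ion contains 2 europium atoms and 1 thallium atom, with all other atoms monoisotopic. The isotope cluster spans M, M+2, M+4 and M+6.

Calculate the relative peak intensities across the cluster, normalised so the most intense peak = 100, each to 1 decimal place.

Europium pattern (n=2): 0.22857961 : 0.49904078 : 0.27237961
Thallium pattern (n=1): 0.2952 : 0.7048
Convolve the two distributions (both contribute in 2-u steps):
  M: 0.22857961×0.2952 = 0.067477
  M+2: 0.22857961×0.7048 + 0.49904078×0.2952 = 0.308420
  M+4: 0.49904078×0.7048 + 0.27237961×0.2952 = 0.432130
  M+6: 0.27237961×0.7048 = 0.191973
Scale to base peak (0.432130) = 100: 15.6 : 71.4 : 100.0 : 44.4

15.6 : 71.4 : 100.0 : 44.4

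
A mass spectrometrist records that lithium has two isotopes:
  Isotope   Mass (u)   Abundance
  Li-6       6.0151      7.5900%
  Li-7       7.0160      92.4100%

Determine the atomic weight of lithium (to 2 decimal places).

6.94 u

Average mass = Σ (abundance × isotope mass) = 0.075900 × 6.0151 + 0.924100 × 7.0160
= 0.45655 + 6.48349 = 6.94004 u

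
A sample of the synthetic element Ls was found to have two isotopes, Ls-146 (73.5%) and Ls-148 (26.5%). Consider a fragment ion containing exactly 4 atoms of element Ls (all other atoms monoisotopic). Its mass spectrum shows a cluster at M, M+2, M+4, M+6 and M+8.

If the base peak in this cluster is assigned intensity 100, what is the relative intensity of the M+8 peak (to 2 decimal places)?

Binomial terms of (0.735 + 0.265)^4: M 0.2918, M+2 0.4209, M+4 0.2276, M+6 0.0547, M+8 0.0049 → M+2 is the base peak.
P(M+2) = C(4,1) × 0.735^3 × 0.265^1 = 4 × 0.39706537 × 0.2650 = 0.420889 (base)
P(M+8) = C(4,4) × 0.735^0 × 0.265^4 = 1 × 1.0000 × 0.00493155 = 0.004932
Relative intensity = 0.004932 / 0.420889 × 100 = 1.17

1.17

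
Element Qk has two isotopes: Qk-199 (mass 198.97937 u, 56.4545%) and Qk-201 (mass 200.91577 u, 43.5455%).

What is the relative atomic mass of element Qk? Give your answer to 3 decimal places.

199.823 u

The abundance-weighted mean is 0.564545 × 198.97937 + 0.435455 × 200.91577
= 112.332808 + 87.489777 = 199.822585 u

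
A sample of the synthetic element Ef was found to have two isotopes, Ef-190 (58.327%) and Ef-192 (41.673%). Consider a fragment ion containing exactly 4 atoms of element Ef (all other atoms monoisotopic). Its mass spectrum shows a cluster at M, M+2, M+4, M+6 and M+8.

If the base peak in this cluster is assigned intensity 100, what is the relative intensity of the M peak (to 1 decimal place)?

32.6

Term probabilities: M 0.1157, M+2 0.3308, M+4 0.3545, M+6 0.1688, M+8 0.0302. Base peak = M+4.
P(M+4) = C(4,2) × 0.58327^2 × 0.41673^2 = 6 × 0.34020389 × 0.17366389 = 0.354487 (base)
P(M) = C(4,0) × 0.58327^4 × 0.41673^0 = 1 × 0.11573869 × 1.0000 = 0.115739
Relative intensity = 0.115739 / 0.354487 × 100 = 32.6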